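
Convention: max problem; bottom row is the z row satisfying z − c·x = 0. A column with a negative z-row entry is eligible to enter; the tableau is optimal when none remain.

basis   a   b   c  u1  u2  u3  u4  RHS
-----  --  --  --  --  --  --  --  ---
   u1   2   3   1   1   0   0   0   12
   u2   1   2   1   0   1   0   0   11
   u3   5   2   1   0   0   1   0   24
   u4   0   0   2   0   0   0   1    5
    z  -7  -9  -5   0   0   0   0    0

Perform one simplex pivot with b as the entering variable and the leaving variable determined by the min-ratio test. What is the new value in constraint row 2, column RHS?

Ratio test on column b — row 1: 12/3 = 4; row 2: 11/2 = 11/2; row 3: 24/2 = 12; row 4: entry 0 ≤ 0. Minimum is 4 at row 1 (u1 leaves); pivot element 3.
Divide row 1 by 3; eliminate column b from the other rows.
Row 2 update in column RHS: 11 − 2·4 = 3.

3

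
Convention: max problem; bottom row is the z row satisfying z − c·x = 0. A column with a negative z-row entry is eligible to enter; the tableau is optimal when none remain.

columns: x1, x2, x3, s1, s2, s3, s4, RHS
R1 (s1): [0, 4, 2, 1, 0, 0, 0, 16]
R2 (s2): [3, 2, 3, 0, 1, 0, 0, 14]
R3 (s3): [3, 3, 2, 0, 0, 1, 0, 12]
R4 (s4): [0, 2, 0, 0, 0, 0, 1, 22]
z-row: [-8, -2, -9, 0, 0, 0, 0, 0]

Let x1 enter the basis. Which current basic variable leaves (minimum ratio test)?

Column x1 entries and ratios — s1: 0 ≤ 0, skip; s2: 14/3 = 14/3; s3: 12/3 = 4; s4: 0 ≤ 0, skip.
Smallest ratio is 4 in the row of s3, so s3 leaves.

s3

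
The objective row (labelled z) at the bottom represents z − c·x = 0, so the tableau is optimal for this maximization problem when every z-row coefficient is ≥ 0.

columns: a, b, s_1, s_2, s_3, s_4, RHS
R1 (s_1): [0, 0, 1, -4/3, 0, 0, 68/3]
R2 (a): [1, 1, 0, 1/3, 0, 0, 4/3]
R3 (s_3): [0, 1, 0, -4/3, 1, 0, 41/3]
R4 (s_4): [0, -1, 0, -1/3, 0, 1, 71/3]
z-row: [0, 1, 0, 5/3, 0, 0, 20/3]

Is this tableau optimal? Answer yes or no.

Every z-row coefficient is ≥ 0, so the tableau is optimal.

yes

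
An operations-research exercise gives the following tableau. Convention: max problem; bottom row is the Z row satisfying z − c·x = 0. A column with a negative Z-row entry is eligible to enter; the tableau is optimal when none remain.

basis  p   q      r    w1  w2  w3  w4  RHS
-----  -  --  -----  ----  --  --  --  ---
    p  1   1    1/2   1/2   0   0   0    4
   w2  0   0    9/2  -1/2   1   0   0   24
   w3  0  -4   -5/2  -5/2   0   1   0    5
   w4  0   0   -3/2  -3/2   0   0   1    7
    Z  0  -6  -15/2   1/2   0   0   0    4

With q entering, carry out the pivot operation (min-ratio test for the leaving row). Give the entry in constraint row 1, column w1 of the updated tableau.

Ratio test on column q — row 1: 4/1 = 4; row 2: entry 0 ≤ 0; row 3: entry -4 ≤ 0; row 4: entry 0 ≤ 0. Minimum is 4 at row 1 (p leaves); pivot element 1.
Divide row 1 by 1; eliminate column q from the other rows.
In the new row 1, the w1 entry is the old entry divided by the pivot: (1/2)/1 = 1/2.

1/2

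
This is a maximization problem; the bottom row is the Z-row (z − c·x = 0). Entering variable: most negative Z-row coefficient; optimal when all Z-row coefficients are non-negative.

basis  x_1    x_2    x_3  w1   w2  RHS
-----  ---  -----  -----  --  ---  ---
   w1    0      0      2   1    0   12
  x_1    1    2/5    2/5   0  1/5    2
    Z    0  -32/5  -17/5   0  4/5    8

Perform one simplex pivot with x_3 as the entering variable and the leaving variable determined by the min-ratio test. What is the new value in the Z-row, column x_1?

Ratio test on column x_3 — row 1: 12/2 = 6; row 2: 2/(2/5) = 5. Minimum is 5 at row 2 (x_1 leaves); pivot element 2/5.
Divide row 2 by 2/5; eliminate column x_3 from the other rows.
Z-row update in column x_1: 0 − (-17/5)·(5/2) = 17/2.

17/2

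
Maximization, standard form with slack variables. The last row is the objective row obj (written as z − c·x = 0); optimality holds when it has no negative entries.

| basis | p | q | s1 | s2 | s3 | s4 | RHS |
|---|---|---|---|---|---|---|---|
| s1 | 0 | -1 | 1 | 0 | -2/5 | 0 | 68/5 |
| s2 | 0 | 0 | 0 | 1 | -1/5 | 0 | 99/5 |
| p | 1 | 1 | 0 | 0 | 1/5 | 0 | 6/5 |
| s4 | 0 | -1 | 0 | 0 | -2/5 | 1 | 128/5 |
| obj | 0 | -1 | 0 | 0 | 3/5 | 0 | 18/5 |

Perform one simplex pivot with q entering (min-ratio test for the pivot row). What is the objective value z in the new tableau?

Ratio test on column q — row 1: entry -1 ≤ 0; row 2: entry 0 ≤ 0; row 3: (6/5)/1 = 6/5; row 4: entry -1 ≤ 0. Minimum is 6/5 at row 3 (p leaves); pivot element 1.
Pivot on row 3; the obj-row RHS becomes 18/5 − (-1)·(6/5) = 24/5.

24/5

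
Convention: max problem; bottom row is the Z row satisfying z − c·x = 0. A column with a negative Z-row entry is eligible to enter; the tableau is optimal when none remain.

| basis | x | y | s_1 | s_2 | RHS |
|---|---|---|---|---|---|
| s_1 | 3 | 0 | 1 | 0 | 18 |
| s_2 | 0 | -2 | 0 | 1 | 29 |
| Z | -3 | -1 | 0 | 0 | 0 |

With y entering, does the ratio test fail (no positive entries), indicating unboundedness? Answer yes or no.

yes

Every constraint-row entry in column y is ≤ 0, so increasing y is unbounded.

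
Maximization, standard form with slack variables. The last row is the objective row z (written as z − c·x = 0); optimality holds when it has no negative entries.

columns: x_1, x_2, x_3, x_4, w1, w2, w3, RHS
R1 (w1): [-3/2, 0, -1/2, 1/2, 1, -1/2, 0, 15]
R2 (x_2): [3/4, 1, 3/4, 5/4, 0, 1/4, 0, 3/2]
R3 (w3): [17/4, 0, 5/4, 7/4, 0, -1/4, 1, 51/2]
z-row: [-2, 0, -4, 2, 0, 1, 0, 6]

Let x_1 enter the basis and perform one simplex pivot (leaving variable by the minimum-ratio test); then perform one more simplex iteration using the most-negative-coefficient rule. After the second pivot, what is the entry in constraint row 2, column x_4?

5/3

Ratio test on column x_1 — row 1: entry -3/2 ≤ 0; row 2: (3/2)/(3/4) = 2; row 3: (51/2)/(17/4) = 6. Minimum is 2 at row 2 (x_2 leaves); pivot element 3/4.
Divide row 2 by 3/4; eliminate column x_1 from the other rows.
Second iteration: most negative z-row entry is -2 in column x_3, so x_3 enters.
Ratio test on column x_3 — row 1: 18/1 = 18; row 2: 2/1 = 2; row 3: entry -3 ≤ 0. Minimum is 2 at row 2 (x_1 leaves); pivot element 1.
Divide row 2 by 1; eliminate column x_3 from the other rows.
After both pivots, the entry at constraint row 2, column x_4 is 5/3.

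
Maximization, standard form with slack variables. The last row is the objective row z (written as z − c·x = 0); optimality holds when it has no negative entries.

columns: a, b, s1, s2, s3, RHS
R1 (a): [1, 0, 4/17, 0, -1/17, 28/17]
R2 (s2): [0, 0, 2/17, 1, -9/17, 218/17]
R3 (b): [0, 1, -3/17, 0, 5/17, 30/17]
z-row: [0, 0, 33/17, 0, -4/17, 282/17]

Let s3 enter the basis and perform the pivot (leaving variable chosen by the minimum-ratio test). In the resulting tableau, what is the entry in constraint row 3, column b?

17/5

Ratio test on column s3 — row 1: entry -1/17 ≤ 0; row 2: entry -9/17 ≤ 0; row 3: (30/17)/(5/17) = 6. Minimum is 6 at row 3 (b leaves); pivot element 5/17.
Divide row 3 by 5/17; eliminate column s3 from the other rows.
In the new row 3, the b entry is the old entry divided by the pivot: 1/(5/17) = 17/5.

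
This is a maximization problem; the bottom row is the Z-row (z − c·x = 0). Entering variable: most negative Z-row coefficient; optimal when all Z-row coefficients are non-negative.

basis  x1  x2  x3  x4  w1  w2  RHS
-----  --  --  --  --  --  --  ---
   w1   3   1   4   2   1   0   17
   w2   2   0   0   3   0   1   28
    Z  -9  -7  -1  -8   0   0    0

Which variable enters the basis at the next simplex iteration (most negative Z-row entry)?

Negative Z-row entries: x1: -9, x2: -7, x3: -1, x4: -8.
The most negative is -9 in column x1, so x1 enters.

x1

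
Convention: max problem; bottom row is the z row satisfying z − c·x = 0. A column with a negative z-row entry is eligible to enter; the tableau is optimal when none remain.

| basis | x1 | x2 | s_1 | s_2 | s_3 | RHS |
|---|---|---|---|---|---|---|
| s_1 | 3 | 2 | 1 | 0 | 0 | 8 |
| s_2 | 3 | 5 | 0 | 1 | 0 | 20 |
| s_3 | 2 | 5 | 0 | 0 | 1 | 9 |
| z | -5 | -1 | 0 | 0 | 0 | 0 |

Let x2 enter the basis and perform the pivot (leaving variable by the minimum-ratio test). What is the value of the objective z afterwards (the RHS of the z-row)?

9/5

Ratio test on column x2 — row 1: 8/2 = 4; row 2: 20/5 = 4; row 3: 9/5 = 9/5. Minimum is 9/5 at row 3 (s_3 leaves); pivot element 5.
Pivot on row 3; the z-row RHS becomes 0 − (-1)·(9/5) = 9/5.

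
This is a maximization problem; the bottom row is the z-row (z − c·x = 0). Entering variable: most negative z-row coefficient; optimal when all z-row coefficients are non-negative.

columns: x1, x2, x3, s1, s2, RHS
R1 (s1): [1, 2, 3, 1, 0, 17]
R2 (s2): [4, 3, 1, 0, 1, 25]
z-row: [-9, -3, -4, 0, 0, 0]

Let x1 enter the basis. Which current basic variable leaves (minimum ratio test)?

s2

Column x1 entries and ratios — s1: 17/1 = 17; s2: 25/4 = 25/4.
Smallest ratio is 25/4 in the row of s2, so s2 leaves.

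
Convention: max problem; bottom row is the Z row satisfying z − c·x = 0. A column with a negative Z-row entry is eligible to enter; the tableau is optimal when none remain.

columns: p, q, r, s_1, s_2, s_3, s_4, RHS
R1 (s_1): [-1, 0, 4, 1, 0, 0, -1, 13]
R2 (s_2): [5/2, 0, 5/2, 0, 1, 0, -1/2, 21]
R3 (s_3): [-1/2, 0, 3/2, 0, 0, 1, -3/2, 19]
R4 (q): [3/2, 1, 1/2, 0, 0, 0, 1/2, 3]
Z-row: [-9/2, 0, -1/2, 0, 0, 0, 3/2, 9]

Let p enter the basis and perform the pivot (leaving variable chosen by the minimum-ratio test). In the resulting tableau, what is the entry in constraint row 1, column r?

13/3

Ratio test on column p — row 1: entry -1 ≤ 0; row 2: 21/(5/2) = 42/5; row 3: entry -1/2 ≤ 0; row 4: 3/(3/2) = 2. Minimum is 2 at row 4 (q leaves); pivot element 3/2.
Divide row 4 by 3/2; eliminate column p from the other rows.
Row 1 update in column r: 4 − (-1)·(1/3) = 13/3.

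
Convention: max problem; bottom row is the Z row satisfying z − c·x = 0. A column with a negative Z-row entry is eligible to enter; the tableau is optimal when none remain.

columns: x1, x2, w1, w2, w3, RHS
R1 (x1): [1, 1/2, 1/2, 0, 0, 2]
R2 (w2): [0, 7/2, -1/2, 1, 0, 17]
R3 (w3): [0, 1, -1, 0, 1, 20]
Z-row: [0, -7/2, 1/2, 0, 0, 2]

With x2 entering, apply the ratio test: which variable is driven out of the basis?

Column x2 entries and ratios — x1: 2/(1/2) = 4; w2: 17/(7/2) = 34/7; w3: 20/1 = 20.
Smallest ratio is 4 in the row of x1, so x1 leaves.

x1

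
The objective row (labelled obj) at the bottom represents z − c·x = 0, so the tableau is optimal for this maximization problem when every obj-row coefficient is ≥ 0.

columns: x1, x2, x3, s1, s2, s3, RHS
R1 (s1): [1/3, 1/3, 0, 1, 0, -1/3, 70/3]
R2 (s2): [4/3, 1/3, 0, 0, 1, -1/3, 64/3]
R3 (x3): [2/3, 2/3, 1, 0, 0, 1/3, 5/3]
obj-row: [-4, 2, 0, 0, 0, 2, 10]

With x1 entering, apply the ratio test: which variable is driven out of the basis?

x3

Column x1 entries and ratios — s1: (70/3)/(1/3) = 70; s2: (64/3)/(4/3) = 16; x3: (5/3)/(2/3) = 5/2.
Smallest ratio is 5/2 in the row of x3, so x3 leaves.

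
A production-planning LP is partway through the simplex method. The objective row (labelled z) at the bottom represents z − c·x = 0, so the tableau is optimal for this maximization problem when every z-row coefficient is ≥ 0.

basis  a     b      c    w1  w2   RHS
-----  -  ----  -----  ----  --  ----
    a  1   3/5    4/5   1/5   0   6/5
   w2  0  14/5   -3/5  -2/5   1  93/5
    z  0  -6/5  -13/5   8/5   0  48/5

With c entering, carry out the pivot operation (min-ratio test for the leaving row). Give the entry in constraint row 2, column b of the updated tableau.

13/4

Ratio test on column c — row 1: (6/5)/(4/5) = 3/2; row 2: entry -3/5 ≤ 0. Minimum is 3/2 at row 1 (a leaves); pivot element 4/5.
Divide row 1 by 4/5; eliminate column c from the other rows.
Row 2 update in column b: 14/5 − (-3/5)·(3/4) = 13/4.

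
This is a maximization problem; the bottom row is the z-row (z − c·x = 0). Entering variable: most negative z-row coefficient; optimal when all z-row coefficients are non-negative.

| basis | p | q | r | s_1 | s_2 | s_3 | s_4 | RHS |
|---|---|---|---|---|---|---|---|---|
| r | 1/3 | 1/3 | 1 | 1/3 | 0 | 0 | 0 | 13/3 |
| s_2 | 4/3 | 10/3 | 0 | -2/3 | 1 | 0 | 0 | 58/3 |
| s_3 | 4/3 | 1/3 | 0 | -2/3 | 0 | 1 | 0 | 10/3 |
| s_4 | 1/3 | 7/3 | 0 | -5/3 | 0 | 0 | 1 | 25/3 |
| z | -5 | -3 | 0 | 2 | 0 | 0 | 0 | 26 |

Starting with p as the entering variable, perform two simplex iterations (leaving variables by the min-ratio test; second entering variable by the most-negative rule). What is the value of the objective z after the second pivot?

Ratio test on column p — row 1: (13/3)/(1/3) = 13; row 2: (58/3)/(4/3) = 29/2; row 3: (10/3)/(4/3) = 5/2; row 4: (25/3)/(1/3) = 25. Minimum is 5/2 at row 3 (s_3 leaves); pivot element 4/3.
Pivot on row 3; the z-row RHS becomes 26 − (-5)·(5/2) = 77/2.
Next entering variable (most negative z-row entry -7/4): q.
Ratio test on column q — row 1: (7/2)/(1/4) = 14; row 2: 16/3 = 16/3; row 3: (5/2)/(1/4) = 10; row 4: (15/2)/(9/4) = 10/3. Minimum is 10/3 at row 4 (s_4 leaves); pivot element 9/4.
After the second pivot the z-row RHS is 77/2 − (-7/4)·(10/3) = 133/3.

133/3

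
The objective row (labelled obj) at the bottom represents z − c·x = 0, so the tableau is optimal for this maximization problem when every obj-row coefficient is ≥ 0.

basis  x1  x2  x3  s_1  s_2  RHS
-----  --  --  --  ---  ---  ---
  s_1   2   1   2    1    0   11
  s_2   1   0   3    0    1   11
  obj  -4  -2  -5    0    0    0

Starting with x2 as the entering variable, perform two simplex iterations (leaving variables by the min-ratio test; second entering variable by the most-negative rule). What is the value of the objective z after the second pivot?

77/3

Ratio test on column x2 — row 1: 11/1 = 11; row 2: entry 0 ≤ 0. Minimum is 11 at row 1 (s_1 leaves); pivot element 1.
Pivot on row 1; the obj-row RHS becomes 0 − (-2)·11 = 22.
Next entering variable (most negative obj-row entry -1): x3.
Ratio test on column x3 — row 1: 11/2 = 11/2; row 2: 11/3 = 11/3. Minimum is 11/3 at row 2 (s_2 leaves); pivot element 3.
After the second pivot the obj-row RHS is 22 − (-1)·(11/3) = 77/3.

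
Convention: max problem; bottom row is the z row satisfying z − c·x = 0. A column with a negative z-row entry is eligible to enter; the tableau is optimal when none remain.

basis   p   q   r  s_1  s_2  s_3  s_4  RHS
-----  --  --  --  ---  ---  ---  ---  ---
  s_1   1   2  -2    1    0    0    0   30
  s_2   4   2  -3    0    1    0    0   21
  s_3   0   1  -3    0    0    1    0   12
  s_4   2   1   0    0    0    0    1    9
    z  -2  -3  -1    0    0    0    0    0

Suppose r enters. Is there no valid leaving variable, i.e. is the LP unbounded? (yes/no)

yes

Every constraint-row entry in column r is ≤ 0, so increasing r is unbounded.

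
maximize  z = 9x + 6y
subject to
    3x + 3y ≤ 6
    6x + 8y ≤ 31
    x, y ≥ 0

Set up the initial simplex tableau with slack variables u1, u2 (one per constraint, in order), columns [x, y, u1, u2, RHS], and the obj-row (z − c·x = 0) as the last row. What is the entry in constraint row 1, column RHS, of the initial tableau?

The RHS of constraint 1 is b_1 = 6.

6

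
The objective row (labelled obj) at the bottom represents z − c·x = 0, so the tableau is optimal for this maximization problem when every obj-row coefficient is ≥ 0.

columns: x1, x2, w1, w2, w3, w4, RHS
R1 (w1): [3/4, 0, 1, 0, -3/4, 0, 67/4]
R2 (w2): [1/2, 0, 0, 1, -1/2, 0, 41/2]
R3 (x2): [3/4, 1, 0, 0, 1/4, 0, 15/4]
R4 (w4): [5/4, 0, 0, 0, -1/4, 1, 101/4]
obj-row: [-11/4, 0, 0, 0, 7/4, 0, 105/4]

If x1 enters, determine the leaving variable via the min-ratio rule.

x2

Column x1 entries and ratios — w1: (67/4)/(3/4) = 67/3; w2: (41/2)/(1/2) = 41; x2: (15/4)/(3/4) = 5; w4: (101/4)/(5/4) = 101/5.
Smallest ratio is 5 in the row of x2, so x2 leaves.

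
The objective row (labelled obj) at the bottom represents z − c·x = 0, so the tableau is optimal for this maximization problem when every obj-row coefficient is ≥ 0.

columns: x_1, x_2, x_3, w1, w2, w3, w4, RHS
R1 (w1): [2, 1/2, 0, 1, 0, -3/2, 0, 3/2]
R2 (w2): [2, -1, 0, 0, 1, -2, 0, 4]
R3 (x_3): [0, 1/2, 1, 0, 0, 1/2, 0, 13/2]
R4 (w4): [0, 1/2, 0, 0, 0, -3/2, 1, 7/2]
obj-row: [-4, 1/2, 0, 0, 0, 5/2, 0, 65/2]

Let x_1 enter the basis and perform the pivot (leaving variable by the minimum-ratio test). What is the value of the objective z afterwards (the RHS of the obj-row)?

71/2

Ratio test on column x_1 — row 1: (3/2)/2 = 3/4; row 2: 4/2 = 2; row 3: entry 0 ≤ 0; row 4: entry 0 ≤ 0. Minimum is 3/4 at row 1 (w1 leaves); pivot element 2.
Pivot on row 1; the obj-row RHS becomes 65/2 − (-4)·(3/4) = 71/2.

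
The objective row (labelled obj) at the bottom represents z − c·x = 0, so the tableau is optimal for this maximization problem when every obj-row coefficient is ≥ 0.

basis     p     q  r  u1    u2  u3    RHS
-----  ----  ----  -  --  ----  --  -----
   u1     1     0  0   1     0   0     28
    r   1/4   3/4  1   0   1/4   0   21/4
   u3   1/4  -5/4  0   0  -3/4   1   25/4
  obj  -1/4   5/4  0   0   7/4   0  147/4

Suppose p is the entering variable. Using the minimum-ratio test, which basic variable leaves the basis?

r

Column p entries and ratios — u1: 28/1 = 28; r: (21/4)/(1/4) = 21; u3: (25/4)/(1/4) = 25.
Smallest ratio is 21 in the row of r, so r leaves.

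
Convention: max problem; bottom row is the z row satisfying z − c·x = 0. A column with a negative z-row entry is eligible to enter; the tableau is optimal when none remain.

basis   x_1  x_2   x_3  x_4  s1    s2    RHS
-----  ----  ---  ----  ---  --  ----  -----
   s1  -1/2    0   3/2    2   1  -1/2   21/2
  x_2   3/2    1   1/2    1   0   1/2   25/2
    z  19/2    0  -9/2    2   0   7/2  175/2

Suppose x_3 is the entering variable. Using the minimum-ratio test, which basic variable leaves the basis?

s1

Column x_3 entries and ratios — s1: (21/2)/(3/2) = 7; x_2: (25/2)/(1/2) = 25.
Smallest ratio is 7 in the row of s1, so s1 leaves.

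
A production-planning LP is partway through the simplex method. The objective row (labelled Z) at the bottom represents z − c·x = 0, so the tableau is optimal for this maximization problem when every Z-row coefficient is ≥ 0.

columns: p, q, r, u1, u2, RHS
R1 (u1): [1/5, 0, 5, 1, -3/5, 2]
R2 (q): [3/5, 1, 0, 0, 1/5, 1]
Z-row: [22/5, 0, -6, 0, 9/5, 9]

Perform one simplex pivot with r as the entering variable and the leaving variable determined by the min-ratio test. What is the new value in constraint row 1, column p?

1/25

Ratio test on column r — row 1: 2/5 = 2/5; row 2: entry 0 ≤ 0. Minimum is 2/5 at row 1 (u1 leaves); pivot element 5.
Divide row 1 by 5; eliminate column r from the other rows.
In the new row 1, the p entry is the old entry divided by the pivot: (1/5)/5 = 1/25.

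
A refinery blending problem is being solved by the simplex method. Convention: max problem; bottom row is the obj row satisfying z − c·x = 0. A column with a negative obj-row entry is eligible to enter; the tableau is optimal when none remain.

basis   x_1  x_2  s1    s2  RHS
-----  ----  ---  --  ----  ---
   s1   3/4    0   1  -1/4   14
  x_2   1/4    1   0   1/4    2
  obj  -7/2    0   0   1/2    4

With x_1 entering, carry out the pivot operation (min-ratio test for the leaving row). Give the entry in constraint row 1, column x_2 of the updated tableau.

Ratio test on column x_1 — row 1: 14/(3/4) = 56/3; row 2: 2/(1/4) = 8. Minimum is 8 at row 2 (x_2 leaves); pivot element 1/4.
Divide row 2 by 1/4; eliminate column x_1 from the other rows.
Row 1 update in column x_2: 0 − (3/4)·4 = -3.

-3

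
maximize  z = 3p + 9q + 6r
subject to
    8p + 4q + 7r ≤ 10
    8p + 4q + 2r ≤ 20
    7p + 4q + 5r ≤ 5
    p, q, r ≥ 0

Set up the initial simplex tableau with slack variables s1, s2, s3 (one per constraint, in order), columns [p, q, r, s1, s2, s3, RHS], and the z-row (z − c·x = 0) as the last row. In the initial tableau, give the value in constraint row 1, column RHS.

The RHS of constraint 1 is b_1 = 10.

10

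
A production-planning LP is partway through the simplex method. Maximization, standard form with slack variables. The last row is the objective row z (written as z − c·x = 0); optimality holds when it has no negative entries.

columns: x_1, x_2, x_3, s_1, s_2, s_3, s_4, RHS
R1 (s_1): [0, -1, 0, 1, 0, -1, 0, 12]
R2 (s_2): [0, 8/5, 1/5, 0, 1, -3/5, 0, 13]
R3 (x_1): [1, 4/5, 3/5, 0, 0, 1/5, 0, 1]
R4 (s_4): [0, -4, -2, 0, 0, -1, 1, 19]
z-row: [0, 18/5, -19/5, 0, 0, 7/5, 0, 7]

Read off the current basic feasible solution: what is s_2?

s_2 is basic (row 2); its value is the RHS of that row, 13.

13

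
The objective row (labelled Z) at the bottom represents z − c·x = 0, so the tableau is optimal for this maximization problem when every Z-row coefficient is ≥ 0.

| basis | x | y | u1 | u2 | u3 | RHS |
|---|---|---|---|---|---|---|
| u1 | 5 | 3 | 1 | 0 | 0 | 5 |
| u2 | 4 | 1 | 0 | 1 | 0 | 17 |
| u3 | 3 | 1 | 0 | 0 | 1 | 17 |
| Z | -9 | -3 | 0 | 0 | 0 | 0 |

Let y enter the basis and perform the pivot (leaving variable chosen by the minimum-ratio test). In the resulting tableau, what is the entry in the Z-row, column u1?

Ratio test on column y — row 1: 5/3 = 5/3; row 2: 17/1 = 17; row 3: 17/1 = 17. Minimum is 5/3 at row 1 (u1 leaves); pivot element 3.
Divide row 1 by 3; eliminate column y from the other rows.
Z-row update in column u1: 0 − (-3)·(1/3) = 1.

1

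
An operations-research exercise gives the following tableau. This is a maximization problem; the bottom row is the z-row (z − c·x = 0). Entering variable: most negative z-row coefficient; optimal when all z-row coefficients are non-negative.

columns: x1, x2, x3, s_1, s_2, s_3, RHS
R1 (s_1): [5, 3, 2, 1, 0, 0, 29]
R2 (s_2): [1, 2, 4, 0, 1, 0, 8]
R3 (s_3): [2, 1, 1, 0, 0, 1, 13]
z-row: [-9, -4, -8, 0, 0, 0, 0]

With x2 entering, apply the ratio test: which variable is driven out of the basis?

s_2

Column x2 entries and ratios — s_1: 29/3 = 29/3; s_2: 8/2 = 4; s_3: 13/1 = 13.
Smallest ratio is 4 in the row of s_2, so s_2 leaves.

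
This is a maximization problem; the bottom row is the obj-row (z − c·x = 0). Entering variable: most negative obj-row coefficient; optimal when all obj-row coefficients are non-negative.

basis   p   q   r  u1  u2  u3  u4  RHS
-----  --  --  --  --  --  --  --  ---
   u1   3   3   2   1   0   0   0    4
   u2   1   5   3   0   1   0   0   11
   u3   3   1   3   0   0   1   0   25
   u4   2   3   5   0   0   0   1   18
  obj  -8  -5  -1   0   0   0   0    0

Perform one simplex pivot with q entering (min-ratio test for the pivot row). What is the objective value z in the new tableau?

Ratio test on column q — row 1: 4/3 = 4/3; row 2: 11/5 = 11/5; row 3: 25/1 = 25; row 4: 18/3 = 6. Minimum is 4/3 at row 1 (u1 leaves); pivot element 3.
Pivot on row 1; the obj-row RHS becomes 0 − (-5)·(4/3) = 20/3.

20/3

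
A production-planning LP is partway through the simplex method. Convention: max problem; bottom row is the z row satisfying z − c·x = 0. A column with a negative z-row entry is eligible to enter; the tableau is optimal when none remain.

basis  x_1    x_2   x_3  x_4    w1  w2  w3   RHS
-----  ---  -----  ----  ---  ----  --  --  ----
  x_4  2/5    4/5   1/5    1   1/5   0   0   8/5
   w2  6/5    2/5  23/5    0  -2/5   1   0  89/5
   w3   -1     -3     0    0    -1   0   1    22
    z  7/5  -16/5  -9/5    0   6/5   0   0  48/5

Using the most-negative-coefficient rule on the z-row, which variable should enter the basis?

x_2

Negative z-row entries: x_2: -16/5, x_3: -9/5.
The most negative is -16/5 in column x_2, so x_2 enters.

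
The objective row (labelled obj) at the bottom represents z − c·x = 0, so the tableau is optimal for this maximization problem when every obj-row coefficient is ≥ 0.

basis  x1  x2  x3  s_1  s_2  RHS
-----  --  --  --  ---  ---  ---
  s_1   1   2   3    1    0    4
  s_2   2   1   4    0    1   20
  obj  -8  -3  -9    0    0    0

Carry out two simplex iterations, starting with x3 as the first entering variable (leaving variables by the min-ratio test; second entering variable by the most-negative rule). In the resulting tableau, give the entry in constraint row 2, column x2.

-3

Ratio test on column x3 — row 1: 4/3 = 4/3; row 2: 20/4 = 5. Minimum is 4/3 at row 1 (s_1 leaves); pivot element 3.
Divide row 1 by 3; eliminate column x3 from the other rows.
Second iteration: most negative obj-row entry is -5 in column x1, so x1 enters.
Ratio test on column x1 — row 1: (4/3)/(1/3) = 4; row 2: (44/3)/(2/3) = 22. Minimum is 4 at row 1 (x3 leaves); pivot element 1/3.
Divide row 1 by 1/3; eliminate column x1 from the other rows.
After both pivots, the entry at constraint row 2, column x2 is -3.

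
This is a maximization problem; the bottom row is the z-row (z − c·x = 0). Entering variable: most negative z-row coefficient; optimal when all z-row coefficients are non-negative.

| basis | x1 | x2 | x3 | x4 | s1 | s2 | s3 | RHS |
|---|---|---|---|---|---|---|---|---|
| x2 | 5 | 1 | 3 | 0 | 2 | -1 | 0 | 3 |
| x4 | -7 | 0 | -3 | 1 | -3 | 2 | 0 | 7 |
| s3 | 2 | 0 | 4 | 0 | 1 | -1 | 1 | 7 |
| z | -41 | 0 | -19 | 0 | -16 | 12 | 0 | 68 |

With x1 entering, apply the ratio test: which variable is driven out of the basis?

Column x1 entries and ratios — x2: 3/5 = 3/5; x4: -7 ≤ 0, skip; s3: 7/2 = 7/2.
Smallest ratio is 3/5 in the row of x2, so x2 leaves.

x2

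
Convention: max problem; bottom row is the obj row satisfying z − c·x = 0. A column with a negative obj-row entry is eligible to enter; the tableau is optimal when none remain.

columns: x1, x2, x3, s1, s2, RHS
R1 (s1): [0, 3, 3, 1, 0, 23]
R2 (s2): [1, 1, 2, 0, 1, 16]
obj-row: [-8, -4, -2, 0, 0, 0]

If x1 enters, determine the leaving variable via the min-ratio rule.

s2

Column x1 entries and ratios — s1: 0 ≤ 0, skip; s2: 16/1 = 16.
Smallest ratio is 16 in the row of s2, so s2 leaves.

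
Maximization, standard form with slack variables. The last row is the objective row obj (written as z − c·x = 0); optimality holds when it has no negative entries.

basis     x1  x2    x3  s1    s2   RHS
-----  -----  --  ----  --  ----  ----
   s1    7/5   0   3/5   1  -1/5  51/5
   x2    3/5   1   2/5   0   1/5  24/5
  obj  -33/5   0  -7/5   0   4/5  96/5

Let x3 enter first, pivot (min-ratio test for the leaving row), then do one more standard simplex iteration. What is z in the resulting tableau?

63

Ratio test on column x3 — row 1: (51/5)/(3/5) = 17; row 2: (24/5)/(2/5) = 12. Minimum is 12 at row 2 (x2 leaves); pivot element 2/5.
Pivot on row 2; the obj-row RHS becomes 96/5 − (-7/5)·12 = 36.
Next entering variable (most negative obj-row entry -9/2): x1.
Ratio test on column x1 — row 1: 3/(1/2) = 6; row 2: 12/(3/2) = 8. Minimum is 6 at row 1 (s1 leaves); pivot element 1/2.
After the second pivot the obj-row RHS is 36 − (-9/2)·6 = 63.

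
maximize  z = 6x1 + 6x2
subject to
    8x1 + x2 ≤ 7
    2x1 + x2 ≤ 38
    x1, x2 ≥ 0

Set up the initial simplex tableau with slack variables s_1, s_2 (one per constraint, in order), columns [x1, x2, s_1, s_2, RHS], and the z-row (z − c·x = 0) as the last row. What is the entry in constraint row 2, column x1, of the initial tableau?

Constraint 2 has coefficient 2 on x1.

2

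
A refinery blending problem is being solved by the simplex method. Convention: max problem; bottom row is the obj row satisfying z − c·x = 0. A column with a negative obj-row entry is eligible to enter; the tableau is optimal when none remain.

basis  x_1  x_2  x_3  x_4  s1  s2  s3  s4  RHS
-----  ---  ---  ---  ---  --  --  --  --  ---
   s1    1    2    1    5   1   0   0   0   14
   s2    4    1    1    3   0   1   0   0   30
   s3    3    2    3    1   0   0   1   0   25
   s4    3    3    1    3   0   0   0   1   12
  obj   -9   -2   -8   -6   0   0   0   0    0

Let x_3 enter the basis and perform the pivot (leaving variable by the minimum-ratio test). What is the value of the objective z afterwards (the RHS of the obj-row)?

200/3

Ratio test on column x_3 — row 1: 14/1 = 14; row 2: 30/1 = 30; row 3: 25/3 = 25/3; row 4: 12/1 = 12. Minimum is 25/3 at row 3 (s3 leaves); pivot element 3.
Pivot on row 3; the obj-row RHS becomes 0 − (-8)·(25/3) = 200/3.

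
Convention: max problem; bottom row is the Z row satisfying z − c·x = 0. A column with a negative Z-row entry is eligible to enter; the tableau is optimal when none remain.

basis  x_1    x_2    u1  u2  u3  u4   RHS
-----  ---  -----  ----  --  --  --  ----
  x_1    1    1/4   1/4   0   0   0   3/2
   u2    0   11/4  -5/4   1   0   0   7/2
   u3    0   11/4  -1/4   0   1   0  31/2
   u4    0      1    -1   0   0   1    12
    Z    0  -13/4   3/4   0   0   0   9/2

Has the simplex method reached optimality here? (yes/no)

The Z-row has a negative entry -13/4 in column x_2, so it is not optimal.

no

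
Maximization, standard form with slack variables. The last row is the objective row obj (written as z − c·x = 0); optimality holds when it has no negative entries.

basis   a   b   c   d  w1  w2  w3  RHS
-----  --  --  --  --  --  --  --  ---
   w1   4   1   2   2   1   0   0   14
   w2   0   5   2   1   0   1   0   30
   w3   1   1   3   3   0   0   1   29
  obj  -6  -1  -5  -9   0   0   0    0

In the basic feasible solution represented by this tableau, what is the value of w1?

w1 is basic (row 1); its value is the RHS of that row, 14.

14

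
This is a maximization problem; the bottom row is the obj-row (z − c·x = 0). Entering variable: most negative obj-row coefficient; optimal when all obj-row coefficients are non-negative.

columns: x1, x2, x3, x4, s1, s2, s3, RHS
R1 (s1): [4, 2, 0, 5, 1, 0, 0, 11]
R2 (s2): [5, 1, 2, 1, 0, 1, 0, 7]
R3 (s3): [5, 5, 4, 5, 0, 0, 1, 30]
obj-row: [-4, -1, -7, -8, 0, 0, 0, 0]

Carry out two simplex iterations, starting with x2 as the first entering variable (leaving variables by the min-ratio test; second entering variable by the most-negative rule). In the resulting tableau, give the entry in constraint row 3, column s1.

-5/8

Ratio test on column x2 — row 1: 11/2 = 11/2; row 2: 7/1 = 7; row 3: 30/5 = 6. Minimum is 11/2 at row 1 (s1 leaves); pivot element 2.
Divide row 1 by 2; eliminate column x2 from the other rows.
Second iteration: most negative obj-row entry is -7 in column x3, so x3 enters.
Ratio test on column x3 — row 1: entry 0 ≤ 0; row 2: (3/2)/2 = 3/4; row 3: (5/2)/4 = 5/8. Minimum is 5/8 at row 3 (s3 leaves); pivot element 4.
Divide row 3 by 4; eliminate column x3 from the other rows.
After both pivots, the entry at constraint row 3, column s1 is -5/8.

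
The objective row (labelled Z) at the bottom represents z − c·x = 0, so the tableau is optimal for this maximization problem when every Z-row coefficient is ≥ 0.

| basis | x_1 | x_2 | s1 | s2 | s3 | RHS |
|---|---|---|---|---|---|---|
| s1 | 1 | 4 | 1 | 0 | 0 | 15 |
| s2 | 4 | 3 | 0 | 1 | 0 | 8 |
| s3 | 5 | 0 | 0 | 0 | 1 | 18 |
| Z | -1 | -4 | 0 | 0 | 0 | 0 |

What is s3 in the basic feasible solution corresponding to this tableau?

18

s3 is basic (row 3); its value is the RHS of that row, 18.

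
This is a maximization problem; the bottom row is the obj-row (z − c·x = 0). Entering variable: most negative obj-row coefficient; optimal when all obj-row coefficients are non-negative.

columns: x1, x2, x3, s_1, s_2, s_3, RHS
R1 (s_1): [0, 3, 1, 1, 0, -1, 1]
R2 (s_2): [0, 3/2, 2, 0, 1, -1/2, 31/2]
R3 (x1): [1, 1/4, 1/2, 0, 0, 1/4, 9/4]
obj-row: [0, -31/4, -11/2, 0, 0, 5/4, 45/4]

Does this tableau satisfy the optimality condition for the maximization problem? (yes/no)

no

The obj-row has a negative entry -31/4 in column x2, so it is not optimal.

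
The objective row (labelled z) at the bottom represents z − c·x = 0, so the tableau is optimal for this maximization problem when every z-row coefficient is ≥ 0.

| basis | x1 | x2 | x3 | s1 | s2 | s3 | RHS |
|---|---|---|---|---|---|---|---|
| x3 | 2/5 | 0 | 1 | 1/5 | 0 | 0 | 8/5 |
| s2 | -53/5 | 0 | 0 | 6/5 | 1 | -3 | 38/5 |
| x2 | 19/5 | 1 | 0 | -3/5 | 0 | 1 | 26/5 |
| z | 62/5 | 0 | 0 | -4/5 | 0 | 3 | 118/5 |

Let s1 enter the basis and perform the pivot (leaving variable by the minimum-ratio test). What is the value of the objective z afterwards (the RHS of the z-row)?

Ratio test on column s1 — row 1: (8/5)/(1/5) = 8; row 2: (38/5)/(6/5) = 19/3; row 3: entry -3/5 ≤ 0. Minimum is 19/3 at row 2 (s2 leaves); pivot element 6/5.
Pivot on row 2; the z-row RHS becomes 118/5 − (-4/5)·(19/3) = 86/3.

86/3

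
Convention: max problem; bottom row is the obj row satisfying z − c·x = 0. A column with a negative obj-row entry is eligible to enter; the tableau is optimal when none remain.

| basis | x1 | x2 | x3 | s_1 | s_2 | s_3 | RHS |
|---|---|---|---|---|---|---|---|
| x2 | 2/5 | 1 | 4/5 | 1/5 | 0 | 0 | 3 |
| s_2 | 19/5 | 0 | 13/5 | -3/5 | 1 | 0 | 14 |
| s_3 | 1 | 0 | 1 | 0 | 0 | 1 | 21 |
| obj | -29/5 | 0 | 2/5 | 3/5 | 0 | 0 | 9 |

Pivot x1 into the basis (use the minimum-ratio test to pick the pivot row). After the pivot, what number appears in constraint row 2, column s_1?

-3/19

Ratio test on column x1 — row 1: 3/(2/5) = 15/2; row 2: 14/(19/5) = 70/19; row 3: 21/1 = 21. Minimum is 70/19 at row 2 (s_2 leaves); pivot element 19/5.
Divide row 2 by 19/5; eliminate column x1 from the other rows.
In the new row 2, the s_1 entry is the old entry divided by the pivot: (-3/5)/(19/5) = -3/19.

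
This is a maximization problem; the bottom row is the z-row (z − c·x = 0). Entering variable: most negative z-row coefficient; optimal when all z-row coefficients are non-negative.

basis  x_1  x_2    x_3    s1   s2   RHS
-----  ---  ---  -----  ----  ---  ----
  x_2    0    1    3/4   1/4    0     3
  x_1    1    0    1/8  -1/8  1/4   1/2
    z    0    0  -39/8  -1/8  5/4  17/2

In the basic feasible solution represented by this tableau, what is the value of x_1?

x_1 is basic (row 2); its value is the RHS of that row, 1/2.

1/2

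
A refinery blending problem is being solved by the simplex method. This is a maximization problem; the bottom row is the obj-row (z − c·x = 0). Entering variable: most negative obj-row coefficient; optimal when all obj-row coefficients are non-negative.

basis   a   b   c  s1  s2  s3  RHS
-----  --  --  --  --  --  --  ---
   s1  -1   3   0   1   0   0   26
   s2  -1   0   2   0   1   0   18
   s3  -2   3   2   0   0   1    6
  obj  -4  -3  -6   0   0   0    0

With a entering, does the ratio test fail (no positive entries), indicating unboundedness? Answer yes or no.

Every constraint-row entry in column a is ≤ 0, so increasing a is unbounded.

yes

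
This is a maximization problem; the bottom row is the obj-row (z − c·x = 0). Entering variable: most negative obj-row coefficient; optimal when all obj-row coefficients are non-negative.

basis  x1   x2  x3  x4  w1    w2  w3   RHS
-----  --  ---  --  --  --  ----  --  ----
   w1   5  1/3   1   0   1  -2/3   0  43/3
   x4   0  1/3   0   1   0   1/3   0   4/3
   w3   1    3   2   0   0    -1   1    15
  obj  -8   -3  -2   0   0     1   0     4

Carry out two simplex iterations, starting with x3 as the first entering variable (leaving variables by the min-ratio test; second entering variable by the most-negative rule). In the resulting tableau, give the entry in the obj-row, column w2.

-7/27

Ratio test on column x3 — row 1: (43/3)/1 = 43/3; row 2: entry 0 ≤ 0; row 3: 15/2 = 15/2. Minimum is 15/2 at row 3 (w3 leaves); pivot element 2.
Divide row 3 by 2; eliminate column x3 from the other rows.
Second iteration: most negative obj-row entry is -7 in column x1, so x1 enters.
Ratio test on column x1 — row 1: (41/6)/(9/2) = 41/27; row 2: entry 0 ≤ 0; row 3: (15/2)/(1/2) = 15. Minimum is 41/27 at row 1 (w1 leaves); pivot element 9/2.
Divide row 1 by 9/2; eliminate column x1 from the other rows.
After both pivots, the entry at the obj-row, column w2 is -7/27.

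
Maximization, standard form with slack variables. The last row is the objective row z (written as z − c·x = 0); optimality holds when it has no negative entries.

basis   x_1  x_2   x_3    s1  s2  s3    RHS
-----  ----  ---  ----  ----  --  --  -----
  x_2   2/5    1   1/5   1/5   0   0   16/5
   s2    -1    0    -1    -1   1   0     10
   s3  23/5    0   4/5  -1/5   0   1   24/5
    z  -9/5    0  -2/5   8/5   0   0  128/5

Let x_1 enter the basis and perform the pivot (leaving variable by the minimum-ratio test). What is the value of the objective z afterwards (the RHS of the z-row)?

632/23

Ratio test on column x_1 — row 1: (16/5)/(2/5) = 8; row 2: entry -1 ≤ 0; row 3: (24/5)/(23/5) = 24/23. Minimum is 24/23 at row 3 (s3 leaves); pivot element 23/5.
Pivot on row 3; the z-row RHS becomes 128/5 − (-9/5)·(24/23) = 632/23.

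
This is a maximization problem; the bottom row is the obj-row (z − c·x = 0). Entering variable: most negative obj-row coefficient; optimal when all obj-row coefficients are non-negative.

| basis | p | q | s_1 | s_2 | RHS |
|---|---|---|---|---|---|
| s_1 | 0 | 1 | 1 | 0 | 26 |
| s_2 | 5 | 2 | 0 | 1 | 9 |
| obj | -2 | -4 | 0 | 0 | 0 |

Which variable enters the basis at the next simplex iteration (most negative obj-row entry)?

Negative obj-row entries: p: -2, q: -4.
The most negative is -4 in column q, so q enters.

q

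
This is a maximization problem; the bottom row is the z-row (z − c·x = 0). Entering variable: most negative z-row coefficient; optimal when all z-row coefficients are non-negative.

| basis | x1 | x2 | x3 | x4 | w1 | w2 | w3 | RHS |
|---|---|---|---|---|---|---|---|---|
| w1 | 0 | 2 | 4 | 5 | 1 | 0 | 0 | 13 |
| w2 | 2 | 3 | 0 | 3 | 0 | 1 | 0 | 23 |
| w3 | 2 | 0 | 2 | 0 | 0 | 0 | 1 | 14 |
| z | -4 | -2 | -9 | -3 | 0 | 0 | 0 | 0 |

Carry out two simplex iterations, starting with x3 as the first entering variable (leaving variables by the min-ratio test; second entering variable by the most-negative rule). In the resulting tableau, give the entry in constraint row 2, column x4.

11/2

Ratio test on column x3 — row 1: 13/4 = 13/4; row 2: entry 0 ≤ 0; row 3: 14/2 = 7. Minimum is 13/4 at row 1 (w1 leaves); pivot element 4.
Divide row 1 by 4; eliminate column x3 from the other rows.
Second iteration: most negative z-row entry is -4 in column x1, so x1 enters.
Ratio test on column x1 — row 1: entry 0 ≤ 0; row 2: 23/2 = 23/2; row 3: (15/2)/2 = 15/4. Minimum is 15/4 at row 3 (w3 leaves); pivot element 2.
Divide row 3 by 2; eliminate column x1 from the other rows.
After both pivots, the entry at constraint row 2, column x4 is 11/2.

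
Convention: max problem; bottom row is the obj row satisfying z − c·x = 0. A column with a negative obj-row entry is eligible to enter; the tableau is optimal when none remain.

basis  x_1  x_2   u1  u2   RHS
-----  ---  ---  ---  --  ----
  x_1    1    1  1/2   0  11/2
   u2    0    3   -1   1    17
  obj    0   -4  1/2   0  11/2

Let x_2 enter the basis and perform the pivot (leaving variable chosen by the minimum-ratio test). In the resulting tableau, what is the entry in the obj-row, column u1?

Ratio test on column x_2 — row 1: (11/2)/1 = 11/2; row 2: 17/3 = 17/3. Minimum is 11/2 at row 1 (x_1 leaves); pivot element 1.
Divide row 1 by 1; eliminate column x_2 from the other rows.
obj-row update in column u1: 1/2 − (-4)·(1/2) = 5/2.

5/2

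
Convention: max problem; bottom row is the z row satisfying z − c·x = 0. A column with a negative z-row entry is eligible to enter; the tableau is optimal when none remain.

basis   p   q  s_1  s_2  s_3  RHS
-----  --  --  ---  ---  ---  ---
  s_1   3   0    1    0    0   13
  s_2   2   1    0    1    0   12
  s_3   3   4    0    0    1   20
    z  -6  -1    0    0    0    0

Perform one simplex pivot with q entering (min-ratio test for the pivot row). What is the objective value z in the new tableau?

5

Ratio test on column q — row 1: entry 0 ≤ 0; row 2: 12/1 = 12; row 3: 20/4 = 5. Minimum is 5 at row 3 (s_3 leaves); pivot element 4.
Pivot on row 3; the z-row RHS becomes 0 − (-1)·5 = 5.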